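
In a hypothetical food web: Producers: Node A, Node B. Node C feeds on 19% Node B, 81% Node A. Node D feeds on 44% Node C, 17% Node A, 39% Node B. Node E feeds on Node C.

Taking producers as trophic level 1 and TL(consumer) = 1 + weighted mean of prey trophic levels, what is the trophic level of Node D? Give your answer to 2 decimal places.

2.44

Node C: 1 + (0.19×1 + 0.81×1) = 2
Node D: 1 + (0.44×2 + 0.17×1 + 0.39×1) = 2.44
Node E: 1 + 2 = 3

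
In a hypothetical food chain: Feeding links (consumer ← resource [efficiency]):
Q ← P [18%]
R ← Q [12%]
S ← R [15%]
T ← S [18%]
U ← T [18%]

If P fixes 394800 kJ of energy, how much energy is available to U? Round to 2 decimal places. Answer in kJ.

Q: 394800 × 0.18 = 71064 kJ
R: 71064 × 0.12 = 8527.68 kJ
S: 8527.68 × 0.15 = 1279.152 kJ
T: 1279.152 × 0.18 = 230.24736 kJ
U: 230.24736 × 0.18 = 41.4445248 kJ

41.44 kJ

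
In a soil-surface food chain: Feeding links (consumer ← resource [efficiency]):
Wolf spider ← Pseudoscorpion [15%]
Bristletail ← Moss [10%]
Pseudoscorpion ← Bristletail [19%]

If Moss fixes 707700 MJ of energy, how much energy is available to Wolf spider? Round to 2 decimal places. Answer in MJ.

Bristletail: 707700 × 0.1 = 70770 MJ
Pseudoscorpion: 70770 × 0.19 = 13446.3 MJ
Wolf spider: 13446.3 × 0.15 = 2016.945 MJ

2016.95 MJ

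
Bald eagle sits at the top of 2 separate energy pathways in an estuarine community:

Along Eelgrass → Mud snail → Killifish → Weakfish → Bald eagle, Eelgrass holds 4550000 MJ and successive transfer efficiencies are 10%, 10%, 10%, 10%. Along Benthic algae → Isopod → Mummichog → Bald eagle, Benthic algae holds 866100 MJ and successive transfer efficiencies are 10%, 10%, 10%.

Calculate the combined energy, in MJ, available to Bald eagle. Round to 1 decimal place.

Via Eelgrass: 4550000 × 0.1 × 0.1 × 0.1 × 0.1 = 455 MJ
Via Benthic algae: 866100 × 0.1 × 0.1 × 0.1 = 866.1 MJ
Total at Bald eagle: 455 + 866.1 = 1321.1 MJ

1321.1 MJ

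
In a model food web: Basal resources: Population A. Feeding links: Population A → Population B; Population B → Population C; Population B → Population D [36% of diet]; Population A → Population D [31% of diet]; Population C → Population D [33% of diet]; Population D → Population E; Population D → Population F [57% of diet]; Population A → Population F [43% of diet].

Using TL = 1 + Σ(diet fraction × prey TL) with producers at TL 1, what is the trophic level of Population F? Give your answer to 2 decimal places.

3.15

Population B: 1 + 1 = 2
Population C: 1 + 2 = 3
Population D: 1 + (0.36×2 + 0.31×1 + 0.33×3) = 3.02
Population E: 1 + 3.02 = 4.02
Population F: 1 + (0.57×3.02 + 0.43×1) = 3.1514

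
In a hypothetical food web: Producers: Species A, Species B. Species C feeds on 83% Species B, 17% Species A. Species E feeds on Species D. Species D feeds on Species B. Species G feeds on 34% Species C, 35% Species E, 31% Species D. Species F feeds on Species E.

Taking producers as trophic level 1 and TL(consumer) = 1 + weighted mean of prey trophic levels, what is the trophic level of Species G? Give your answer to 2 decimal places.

Species C: 1 + (0.83×1 + 0.17×1) = 2
Species D: 1 + 1 = 2
Species E: 1 + 2 = 3
Species F: 1 + 3 = 4
Species G: 1 + (0.34×2 + 0.35×3 + 0.31×2) = 3.35

3.35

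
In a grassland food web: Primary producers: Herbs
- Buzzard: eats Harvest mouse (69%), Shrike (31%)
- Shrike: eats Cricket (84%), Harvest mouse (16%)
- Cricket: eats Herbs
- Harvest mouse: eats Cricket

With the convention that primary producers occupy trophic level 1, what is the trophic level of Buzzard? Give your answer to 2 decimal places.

4.05

Cricket: 1 + 1 = 2
Harvest mouse: 1 + 2 = 3
Shrike: 1 + (0.84×2 + 0.16×3) = 3.16
Buzzard: 1 + (0.69×3 + 0.31×3.16) = 4.0496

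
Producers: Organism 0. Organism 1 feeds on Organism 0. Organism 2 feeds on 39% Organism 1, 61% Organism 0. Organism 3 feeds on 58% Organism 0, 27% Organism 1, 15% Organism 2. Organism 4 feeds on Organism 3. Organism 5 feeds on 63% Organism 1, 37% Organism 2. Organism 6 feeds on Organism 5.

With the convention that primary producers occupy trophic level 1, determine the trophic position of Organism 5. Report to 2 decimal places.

3.14

Organism 1: 1 + 1 = 2
Organism 2: 1 + (0.39×2 + 0.61×1) = 2.39
Organism 3: 1 + (0.58×1 + 0.27×2 + 0.15×2.39) = 2.4785
Organism 4: 1 + 2.4785 = 3.4785
Organism 5: 1 + (0.63×2 + 0.37×2.39) = 3.1443
Organism 6: 1 + 3.1443 = 4.1443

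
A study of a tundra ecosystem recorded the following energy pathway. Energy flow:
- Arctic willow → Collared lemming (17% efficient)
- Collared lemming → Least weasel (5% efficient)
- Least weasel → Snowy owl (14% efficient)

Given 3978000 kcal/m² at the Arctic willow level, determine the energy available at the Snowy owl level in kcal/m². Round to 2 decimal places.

Collared lemming: 3978000 × 0.17 = 676260 kcal/m²
Least weasel: 676260 × 0.05 = 33813 kcal/m²
Snowy owl: 33813 × 0.14 = 4733.82 kcal/m²

4733.82 kcal/m²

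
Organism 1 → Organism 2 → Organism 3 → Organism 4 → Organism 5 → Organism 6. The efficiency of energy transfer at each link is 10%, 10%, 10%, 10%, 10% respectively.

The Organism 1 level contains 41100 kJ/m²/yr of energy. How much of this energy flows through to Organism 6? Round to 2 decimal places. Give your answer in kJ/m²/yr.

Organism 2: 41100 × 0.1 = 4110 kJ/m²/yr
Organism 3: 4110 × 0.1 = 411 kJ/m²/yr
Organism 4: 411 × 0.1 = 41.1 kJ/m²/yr
Organism 5: 41.1 × 0.1 = 4.11 kJ/m²/yr
Organism 6: 4.11 × 0.1 = 0.411 kJ/m²/yr

0.41 kJ/m²/yr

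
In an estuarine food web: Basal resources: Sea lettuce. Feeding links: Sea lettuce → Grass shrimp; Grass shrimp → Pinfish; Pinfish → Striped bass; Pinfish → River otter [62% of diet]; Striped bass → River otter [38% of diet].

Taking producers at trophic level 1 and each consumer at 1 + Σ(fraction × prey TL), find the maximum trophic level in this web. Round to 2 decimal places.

Grass shrimp: 1 + 1 = 2
Pinfish: 1 + 2 = 3
Striped bass: 1 + 3 = 4
River otter: 1 + (0.62×3 + 0.38×4) = 4.38

4.38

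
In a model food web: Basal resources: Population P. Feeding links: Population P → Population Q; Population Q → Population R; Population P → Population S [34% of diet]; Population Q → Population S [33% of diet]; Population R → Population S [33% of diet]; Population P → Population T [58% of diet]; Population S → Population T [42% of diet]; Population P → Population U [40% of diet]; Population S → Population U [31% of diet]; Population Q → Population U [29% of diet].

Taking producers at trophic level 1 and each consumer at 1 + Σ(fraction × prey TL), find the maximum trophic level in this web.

Population Q: 1 + 1 = 2
Population R: 1 + 2 = 3
Population S: 1 + (0.34×1 + 0.33×2 + 0.33×3) = 2.99
Population T: 1 + (0.58×1 + 0.42×2.99) = 2.8358
Population U: 1 + (0.4×1 + 0.31×2.99 + 0.29×2) = 2.9069

3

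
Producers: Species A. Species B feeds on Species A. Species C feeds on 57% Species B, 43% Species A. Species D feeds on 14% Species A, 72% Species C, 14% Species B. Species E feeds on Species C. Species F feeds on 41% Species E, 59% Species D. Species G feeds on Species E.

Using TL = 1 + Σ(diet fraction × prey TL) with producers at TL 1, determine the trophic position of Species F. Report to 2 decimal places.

4.39

Species B: 1 + 1 = 2
Species C: 1 + (0.57×2 + 0.43×1) = 2.57
Species D: 1 + (0.14×1 + 0.72×2.57 + 0.14×2) = 3.2704
Species E: 1 + 2.57 = 3.57
Species F: 1 + (0.41×3.57 + 0.59×3.2704) = 4.393236
Species G: 1 + 3.57 = 4.57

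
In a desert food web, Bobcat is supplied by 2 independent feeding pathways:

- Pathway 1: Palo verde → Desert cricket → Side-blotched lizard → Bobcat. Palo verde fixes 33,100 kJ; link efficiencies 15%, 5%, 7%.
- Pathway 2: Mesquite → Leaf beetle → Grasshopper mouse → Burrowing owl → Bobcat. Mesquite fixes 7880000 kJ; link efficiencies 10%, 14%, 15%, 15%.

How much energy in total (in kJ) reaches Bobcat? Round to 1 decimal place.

2499.6 kJ

Pathway 1: 33100 × 0.15 × 0.05 × 0.07 = 17.3775 kJ
Pathway 2: 7880000 × 0.1 × 0.14 × 0.15 × 0.15 = 2482.2 kJ
Total at Bobcat: 17.3775 + 2482.2 = 2499.5775 kJ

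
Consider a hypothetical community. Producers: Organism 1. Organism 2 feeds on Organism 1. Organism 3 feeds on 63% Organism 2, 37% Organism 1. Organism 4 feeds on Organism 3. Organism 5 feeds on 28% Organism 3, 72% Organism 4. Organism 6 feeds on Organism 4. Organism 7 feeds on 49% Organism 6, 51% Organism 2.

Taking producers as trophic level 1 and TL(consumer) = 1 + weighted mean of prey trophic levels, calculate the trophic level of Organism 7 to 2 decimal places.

4.29

Organism 2: 1 + 1 = 2
Organism 3: 1 + (0.63×2 + 0.37×1) = 2.63
Organism 4: 1 + 2.63 = 3.63
Organism 5: 1 + (0.28×2.63 + 0.72×3.63) = 4.35
Organism 6: 1 + 3.63 = 4.63
Organism 7: 1 + (0.49×4.63 + 0.51×2) = 4.2887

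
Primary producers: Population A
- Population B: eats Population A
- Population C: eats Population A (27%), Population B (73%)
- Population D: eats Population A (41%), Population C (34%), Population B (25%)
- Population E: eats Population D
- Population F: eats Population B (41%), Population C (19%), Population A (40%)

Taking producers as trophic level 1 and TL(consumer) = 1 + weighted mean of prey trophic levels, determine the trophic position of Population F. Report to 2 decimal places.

Population B: 1 + 1 = 2
Population C: 1 + (0.27×1 + 0.73×2) = 2.73
Population D: 1 + (0.41×1 + 0.34×2.73 + 0.25×2) = 2.8382
Population E: 1 + 2.8382 = 3.8382
Population F: 1 + (0.41×2 + 0.19×2.73 + 0.4×1) = 2.7387

2.74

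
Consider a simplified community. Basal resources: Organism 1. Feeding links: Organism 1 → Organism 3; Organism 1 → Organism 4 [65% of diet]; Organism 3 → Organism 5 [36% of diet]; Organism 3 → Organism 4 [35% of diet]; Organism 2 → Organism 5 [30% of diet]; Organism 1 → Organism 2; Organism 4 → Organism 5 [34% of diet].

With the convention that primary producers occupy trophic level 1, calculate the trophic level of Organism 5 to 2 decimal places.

Organism 2: 1 + 1 = 2
Organism 3: 1 + 1 = 2
Organism 4: 1 + (0.65×1 + 0.35×2) = 2.35
Organism 5: 1 + (0.3×2 + 0.34×2.35 + 0.36×2) = 3.119

3.12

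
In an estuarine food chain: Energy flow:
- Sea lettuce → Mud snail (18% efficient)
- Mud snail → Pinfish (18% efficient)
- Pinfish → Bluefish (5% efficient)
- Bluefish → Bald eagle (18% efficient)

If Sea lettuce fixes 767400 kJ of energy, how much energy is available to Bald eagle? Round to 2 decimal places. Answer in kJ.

223.77 kJ

Mud snail: 767400 × 0.18 = 138132 kJ
Pinfish: 138132 × 0.18 = 24863.76 kJ
Bluefish: 24863.76 × 0.05 = 1243.188 kJ
Bald eagle: 1243.188 × 0.18 = 223.77384 kJ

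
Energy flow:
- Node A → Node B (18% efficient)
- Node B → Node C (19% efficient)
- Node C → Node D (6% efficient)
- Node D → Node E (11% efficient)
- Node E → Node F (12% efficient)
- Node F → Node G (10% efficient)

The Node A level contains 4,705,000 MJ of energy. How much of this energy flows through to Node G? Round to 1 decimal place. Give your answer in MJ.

12.7 MJ

Node B: 4705000 × 0.18 = 846900 MJ
Node C: 846900 × 0.19 = 160911 MJ
Node D: 160911 × 0.06 = 9654.66 MJ
Node E: 9654.66 × 0.11 = 1062.0126 MJ
Node F: 1062.0126 × 0.12 = 127.441512 MJ
Node G: 127.441512 × 0.1 = 12.7441512 MJ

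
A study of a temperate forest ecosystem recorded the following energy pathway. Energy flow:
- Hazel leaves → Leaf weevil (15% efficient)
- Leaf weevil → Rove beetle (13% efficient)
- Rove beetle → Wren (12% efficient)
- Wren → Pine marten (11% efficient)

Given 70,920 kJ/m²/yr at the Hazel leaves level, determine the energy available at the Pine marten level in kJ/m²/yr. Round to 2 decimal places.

18.25 kJ/m²/yr

Leaf weevil: 70920 × 0.15 = 10638 kJ/m²/yr
Rove beetle: 10638 × 0.13 = 1382.94 kJ/m²/yr
Wren: 1382.94 × 0.12 = 165.9528 kJ/m²/yr
Pine marten: 165.9528 × 0.11 = 18.254808 kJ/m²/yr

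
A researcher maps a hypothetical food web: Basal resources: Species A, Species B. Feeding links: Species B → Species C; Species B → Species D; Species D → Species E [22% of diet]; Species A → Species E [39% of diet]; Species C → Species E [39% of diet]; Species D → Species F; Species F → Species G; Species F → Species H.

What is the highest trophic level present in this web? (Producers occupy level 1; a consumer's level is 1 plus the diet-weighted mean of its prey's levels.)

Species C: 1 + 1 = 2
Species D: 1 + 1 = 2
Species E: 1 + (0.22×2 + 0.39×1 + 0.39×2) = 2.61
Species F: 1 + 2 = 3
Species G: 1 + 3 = 4
Species H: 1 + 3 = 4

4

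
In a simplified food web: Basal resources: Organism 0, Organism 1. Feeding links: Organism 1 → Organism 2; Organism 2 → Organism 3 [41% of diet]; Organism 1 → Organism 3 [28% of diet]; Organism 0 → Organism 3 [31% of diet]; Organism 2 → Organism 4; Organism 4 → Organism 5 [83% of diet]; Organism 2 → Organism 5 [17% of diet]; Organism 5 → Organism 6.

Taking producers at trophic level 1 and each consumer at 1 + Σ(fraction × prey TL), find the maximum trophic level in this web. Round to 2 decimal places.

Organism 2: 1 + 1 = 2
Organism 3: 1 + (0.41×2 + 0.28×1 + 0.31×1) = 2.41
Organism 4: 1 + 2 = 3
Organism 5: 1 + (0.83×3 + 0.17×2) = 3.83
Organism 6: 1 + 3.83 = 4.83

4.83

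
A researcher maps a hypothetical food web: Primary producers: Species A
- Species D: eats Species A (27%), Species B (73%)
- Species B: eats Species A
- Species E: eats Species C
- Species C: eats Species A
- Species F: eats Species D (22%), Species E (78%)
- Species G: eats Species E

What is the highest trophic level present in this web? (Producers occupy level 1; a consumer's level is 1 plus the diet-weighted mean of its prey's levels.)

Species B: 1 + 1 = 2
Species C: 1 + 1 = 2
Species D: 1 + (0.27×1 + 0.73×2) = 2.73
Species E: 1 + 2 = 3
Species F: 1 + (0.22×2.73 + 0.78×3) = 3.9406
Species G: 1 + 3 = 4

4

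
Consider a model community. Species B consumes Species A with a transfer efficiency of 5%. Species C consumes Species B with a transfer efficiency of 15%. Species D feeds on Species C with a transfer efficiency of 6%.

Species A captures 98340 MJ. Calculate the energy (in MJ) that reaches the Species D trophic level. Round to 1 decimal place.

44.3 MJ

Species B: 98340 × 0.05 = 4917 MJ
Species C: 4917 × 0.15 = 737.55 MJ
Species D: 737.55 × 0.06 = 44.253 MJ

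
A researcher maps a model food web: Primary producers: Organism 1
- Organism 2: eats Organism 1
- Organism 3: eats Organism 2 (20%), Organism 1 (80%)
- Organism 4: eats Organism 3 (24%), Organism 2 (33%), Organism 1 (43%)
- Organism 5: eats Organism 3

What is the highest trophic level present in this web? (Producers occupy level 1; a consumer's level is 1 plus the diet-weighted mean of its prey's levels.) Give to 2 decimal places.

3.20

Organism 2: 1 + 1 = 2
Organism 3: 1 + (0.2×2 + 0.8×1) = 2.2
Organism 4: 1 + (0.24×2.2 + 0.33×2 + 0.43×1) = 2.618
Organism 5: 1 + 2.2 = 3.2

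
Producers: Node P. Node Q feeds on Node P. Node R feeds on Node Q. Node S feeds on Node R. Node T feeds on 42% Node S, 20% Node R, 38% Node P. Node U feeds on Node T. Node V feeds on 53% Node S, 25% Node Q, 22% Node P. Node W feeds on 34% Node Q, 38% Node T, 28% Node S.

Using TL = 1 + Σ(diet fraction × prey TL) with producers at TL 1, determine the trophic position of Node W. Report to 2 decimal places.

Node Q: 1 + 1 = 2
Node R: 1 + 2 = 3
Node S: 1 + 3 = 4
Node T: 1 + (0.42×4 + 0.2×3 + 0.38×1) = 3.66
Node U: 1 + 3.66 = 4.66
Node V: 1 + (0.53×4 + 0.25×2 + 0.22×1) = 3.84
Node W: 1 + (0.34×2 + 0.38×3.66 + 0.28×4) = 4.1908

4.19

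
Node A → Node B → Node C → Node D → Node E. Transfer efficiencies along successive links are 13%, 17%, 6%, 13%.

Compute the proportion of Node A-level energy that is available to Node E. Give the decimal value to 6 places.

0.000172

Product of link efficiencies: 0.13 × 0.17 × 0.06 × 0.13 = 0.00017238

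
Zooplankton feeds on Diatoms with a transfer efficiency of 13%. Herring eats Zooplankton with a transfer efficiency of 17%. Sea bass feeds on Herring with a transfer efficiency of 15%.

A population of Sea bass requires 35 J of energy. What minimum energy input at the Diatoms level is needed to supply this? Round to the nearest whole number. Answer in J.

Cumulative transfer efficiency: 0.13 × 0.17 × 0.15 = 0.003315
Diatoms energy = 35 / 0.003315 = 10558 J

10558 J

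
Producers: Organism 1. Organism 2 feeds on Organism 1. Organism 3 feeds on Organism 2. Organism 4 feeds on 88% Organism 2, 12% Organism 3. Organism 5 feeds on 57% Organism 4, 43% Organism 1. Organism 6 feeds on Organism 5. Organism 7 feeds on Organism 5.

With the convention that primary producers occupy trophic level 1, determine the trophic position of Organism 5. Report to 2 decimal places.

Organism 2: 1 + 1 = 2
Organism 3: 1 + 2 = 3
Organism 4: 1 + (0.88×2 + 0.12×3) = 3.12
Organism 5: 1 + (0.57×3.12 + 0.43×1) = 3.2084
Organism 6: 1 + 3.2084 = 4.2084
Organism 7: 1 + 3.2084 = 4.2084

3.21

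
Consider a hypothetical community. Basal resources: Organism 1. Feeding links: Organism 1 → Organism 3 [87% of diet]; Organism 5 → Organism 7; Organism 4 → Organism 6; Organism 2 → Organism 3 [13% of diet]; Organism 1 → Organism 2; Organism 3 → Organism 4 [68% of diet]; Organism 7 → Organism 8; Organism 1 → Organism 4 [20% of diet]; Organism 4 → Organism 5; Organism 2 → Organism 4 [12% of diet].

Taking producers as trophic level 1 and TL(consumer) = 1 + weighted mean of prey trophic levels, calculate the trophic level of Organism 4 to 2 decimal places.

Organism 2: 1 + 1 = 2
Organism 3: 1 + (0.87×1 + 0.13×2) = 2.13
Organism 4: 1 + (0.2×1 + 0.68×2.13 + 0.12×2) = 2.8884
Organism 5: 1 + 2.8884 = 3.8884
Organism 6: 1 + 2.8884 = 3.8884
Organism 7: 1 + 3.8884 = 4.8884
Organism 8: 1 + 4.8884 = 5.8884

2.89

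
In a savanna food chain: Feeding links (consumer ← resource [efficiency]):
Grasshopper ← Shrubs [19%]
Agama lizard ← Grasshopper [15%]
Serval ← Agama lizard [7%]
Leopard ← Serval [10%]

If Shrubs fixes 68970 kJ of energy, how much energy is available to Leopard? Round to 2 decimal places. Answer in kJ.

Grasshopper: 68970 × 0.19 = 13104.3 kJ
Agama lizard: 13104.3 × 0.15 = 1965.645 kJ
Serval: 1965.645 × 0.07 = 137.59515 kJ
Leopard: 137.59515 × 0.1 = 13.759515 kJ

13.76 kJ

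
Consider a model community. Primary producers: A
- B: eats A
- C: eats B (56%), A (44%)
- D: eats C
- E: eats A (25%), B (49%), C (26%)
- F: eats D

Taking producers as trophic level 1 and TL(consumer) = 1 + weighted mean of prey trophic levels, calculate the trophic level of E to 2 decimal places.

2.90

B: 1 + 1 = 2
C: 1 + (0.56×2 + 0.44×1) = 2.56
D: 1 + 2.56 = 3.56
E: 1 + (0.25×1 + 0.49×2 + 0.26×2.56) = 2.8956
F: 1 + 3.56 = 4.56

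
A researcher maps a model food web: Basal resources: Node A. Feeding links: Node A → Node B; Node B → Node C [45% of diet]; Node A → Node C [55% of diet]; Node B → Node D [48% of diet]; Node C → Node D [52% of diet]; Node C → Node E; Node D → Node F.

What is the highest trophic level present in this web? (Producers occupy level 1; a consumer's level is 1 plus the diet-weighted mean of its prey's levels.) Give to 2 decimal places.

4.23

Node B: 1 + 1 = 2
Node C: 1 + (0.45×2 + 0.55×1) = 2.45
Node D: 1 + (0.48×2 + 0.52×2.45) = 3.234
Node E: 1 + 2.45 = 3.45
Node F: 1 + 3.234 = 4.234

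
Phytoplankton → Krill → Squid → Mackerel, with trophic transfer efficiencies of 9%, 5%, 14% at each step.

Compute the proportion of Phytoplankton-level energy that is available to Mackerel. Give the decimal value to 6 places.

Product of link efficiencies: 0.09 × 0.05 × 0.14 = 0.00063

0.000630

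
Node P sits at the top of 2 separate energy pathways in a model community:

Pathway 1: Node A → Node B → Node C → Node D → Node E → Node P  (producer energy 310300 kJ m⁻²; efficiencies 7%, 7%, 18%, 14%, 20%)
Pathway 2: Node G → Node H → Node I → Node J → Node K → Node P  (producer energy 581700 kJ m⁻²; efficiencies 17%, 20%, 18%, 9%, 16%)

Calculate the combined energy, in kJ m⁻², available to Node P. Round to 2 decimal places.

Pathway 1: 310300 × 0.07 × 0.07 × 0.18 × 0.14 × 0.2 = 7.6631688 kJ m⁻²
Pathway 2: 581700 × 0.17 × 0.2 × 0.18 × 0.09 × 0.16 = 51.2640576 kJ m⁻²
Total at Node P: 7.6631688 + 51.2640576 = 58.9272264 kJ m⁻²

58.93 kJ m⁻²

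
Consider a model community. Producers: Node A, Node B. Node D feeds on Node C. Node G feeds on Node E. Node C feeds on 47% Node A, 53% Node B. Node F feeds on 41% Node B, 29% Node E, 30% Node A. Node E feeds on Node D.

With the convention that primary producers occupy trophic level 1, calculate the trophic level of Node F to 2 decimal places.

2.87

Node C: 1 + (0.47×1 + 0.53×1) = 2
Node D: 1 + 2 = 3
Node E: 1 + 3 = 4
Node F: 1 + (0.41×1 + 0.29×4 + 0.3×1) = 2.87
Node G: 1 + 4 = 5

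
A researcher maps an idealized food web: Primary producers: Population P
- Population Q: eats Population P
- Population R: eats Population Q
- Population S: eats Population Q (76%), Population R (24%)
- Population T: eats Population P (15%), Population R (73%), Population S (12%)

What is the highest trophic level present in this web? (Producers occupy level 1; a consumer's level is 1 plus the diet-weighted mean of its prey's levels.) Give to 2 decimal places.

3.73

Population Q: 1 + 1 = 2
Population R: 1 + 2 = 3
Population S: 1 + (0.76×2 + 0.24×3) = 3.24
Population T: 1 + (0.15×1 + 0.73×3 + 0.12×3.24) = 3.7288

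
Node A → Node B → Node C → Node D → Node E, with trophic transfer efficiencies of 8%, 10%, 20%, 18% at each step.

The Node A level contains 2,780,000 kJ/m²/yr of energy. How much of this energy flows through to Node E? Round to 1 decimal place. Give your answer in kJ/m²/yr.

Node B: 2780000 × 0.08 = 222400 kJ/m²/yr
Node C: 222400 × 0.1 = 22240 kJ/m²/yr
Node D: 22240 × 0.2 = 4448 kJ/m²/yr
Node E: 4448 × 0.18 = 800.64 kJ/m²/yr

800.6 kJ/m²/yr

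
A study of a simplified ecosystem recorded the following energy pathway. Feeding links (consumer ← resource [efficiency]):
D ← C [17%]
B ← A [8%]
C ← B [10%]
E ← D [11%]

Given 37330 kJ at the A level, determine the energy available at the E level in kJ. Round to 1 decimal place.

B: 37330 × 0.08 = 2986.4 kJ
C: 2986.4 × 0.1 = 298.64 kJ
D: 298.64 × 0.17 = 50.7688 kJ
E: 50.7688 × 0.11 = 5.584568 kJ

5.6 kJ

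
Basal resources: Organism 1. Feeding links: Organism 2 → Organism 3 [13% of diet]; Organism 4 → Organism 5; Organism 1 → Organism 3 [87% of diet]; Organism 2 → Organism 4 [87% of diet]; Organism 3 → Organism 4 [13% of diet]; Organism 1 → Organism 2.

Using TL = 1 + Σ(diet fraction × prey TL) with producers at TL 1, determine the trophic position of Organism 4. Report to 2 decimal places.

3.02

Organism 2: 1 + 1 = 2
Organism 3: 1 + (0.13×2 + 0.87×1) = 2.13
Organism 4: 1 + (0.13×2.13 + 0.87×2) = 3.0169
Organism 5: 1 + 3.0169 = 4.0169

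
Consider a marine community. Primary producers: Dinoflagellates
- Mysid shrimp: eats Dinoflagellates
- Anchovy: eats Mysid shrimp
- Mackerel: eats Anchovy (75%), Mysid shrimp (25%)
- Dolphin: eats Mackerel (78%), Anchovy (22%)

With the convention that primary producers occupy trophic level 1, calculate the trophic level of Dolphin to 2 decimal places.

Mysid shrimp: 1 + 1 = 2
Anchovy: 1 + 2 = 3
Mackerel: 1 + (0.75×3 + 0.25×2) = 3.75
Dolphin: 1 + (0.78×3.75 + 0.22×3) = 4.585

4.59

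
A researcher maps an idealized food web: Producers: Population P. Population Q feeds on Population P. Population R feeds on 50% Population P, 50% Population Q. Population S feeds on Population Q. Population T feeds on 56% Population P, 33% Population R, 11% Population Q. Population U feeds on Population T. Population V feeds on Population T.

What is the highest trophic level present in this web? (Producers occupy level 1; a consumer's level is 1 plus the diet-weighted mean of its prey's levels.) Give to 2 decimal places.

3.61

Population Q: 1 + 1 = 2
Population R: 1 + (0.5×1 + 0.5×2) = 2.5
Population S: 1 + 2 = 3
Population T: 1 + (0.56×1 + 0.33×2.5 + 0.11×2) = 2.605
Population U: 1 + 2.605 = 3.605
Population V: 1 + 2.605 = 3.605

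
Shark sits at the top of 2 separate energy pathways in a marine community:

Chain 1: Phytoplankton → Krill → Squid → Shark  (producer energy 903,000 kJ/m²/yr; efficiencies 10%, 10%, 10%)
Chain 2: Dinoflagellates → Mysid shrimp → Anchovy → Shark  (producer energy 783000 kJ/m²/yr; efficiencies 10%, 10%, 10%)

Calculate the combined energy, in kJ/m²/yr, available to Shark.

1686 kJ/m²/yr

Chain 1: 903000 × 0.1 × 0.1 × 0.1 = 903 kJ/m²/yr
Chain 2: 783000 × 0.1 × 0.1 × 0.1 = 783 kJ/m²/yr
Total at Shark: 903 + 783 = 1686 kJ/m²/yr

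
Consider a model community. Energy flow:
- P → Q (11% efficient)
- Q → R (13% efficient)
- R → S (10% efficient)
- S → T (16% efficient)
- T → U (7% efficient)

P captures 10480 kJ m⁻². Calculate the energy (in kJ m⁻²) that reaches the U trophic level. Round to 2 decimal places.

0.17 kJ m⁻²

Q: 10480 × 0.11 = 1152.8 kJ m⁻²
R: 1152.8 × 0.13 = 149.864 kJ m⁻²
S: 149.864 × 0.1 = 14.9864 kJ m⁻²
T: 14.9864 × 0.16 = 2.397824 kJ m⁻²
U: 2.397824 × 0.07 = 0.16784768 kJ m⁻²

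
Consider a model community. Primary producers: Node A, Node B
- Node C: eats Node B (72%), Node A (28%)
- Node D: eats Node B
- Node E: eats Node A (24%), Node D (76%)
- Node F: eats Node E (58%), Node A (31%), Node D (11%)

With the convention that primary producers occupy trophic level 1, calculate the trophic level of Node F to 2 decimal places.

Node C: 1 + (0.72×1 + 0.28×1) = 2
Node D: 1 + 1 = 2
Node E: 1 + (0.24×1 + 0.76×2) = 2.76
Node F: 1 + (0.58×2.76 + 0.31×1 + 0.11×2) = 3.1308

3.13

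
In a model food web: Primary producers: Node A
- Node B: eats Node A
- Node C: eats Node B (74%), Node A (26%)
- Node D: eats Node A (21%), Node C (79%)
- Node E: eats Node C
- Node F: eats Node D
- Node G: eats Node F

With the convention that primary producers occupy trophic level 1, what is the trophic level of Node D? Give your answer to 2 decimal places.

Node B: 1 + 1 = 2
Node C: 1 + (0.74×2 + 0.26×1) = 2.74
Node D: 1 + (0.21×1 + 0.79×2.74) = 3.3746
Node E: 1 + 2.74 = 3.74
Node F: 1 + 3.3746 = 4.3746
Node G: 1 + 4.3746 = 5.3746

3.37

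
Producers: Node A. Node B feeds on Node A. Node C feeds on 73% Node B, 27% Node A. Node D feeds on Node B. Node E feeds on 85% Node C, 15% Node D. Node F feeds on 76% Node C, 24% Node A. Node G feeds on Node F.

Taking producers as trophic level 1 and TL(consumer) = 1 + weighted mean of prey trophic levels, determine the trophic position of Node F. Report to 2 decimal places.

3.31

Node B: 1 + 1 = 2
Node C: 1 + (0.73×2 + 0.27×1) = 2.73
Node D: 1 + 2 = 3
Node E: 1 + (0.85×2.73 + 0.15×3) = 3.7705
Node F: 1 + (0.76×2.73 + 0.24×1) = 3.3148
Node G: 1 + 3.3148 = 4.3148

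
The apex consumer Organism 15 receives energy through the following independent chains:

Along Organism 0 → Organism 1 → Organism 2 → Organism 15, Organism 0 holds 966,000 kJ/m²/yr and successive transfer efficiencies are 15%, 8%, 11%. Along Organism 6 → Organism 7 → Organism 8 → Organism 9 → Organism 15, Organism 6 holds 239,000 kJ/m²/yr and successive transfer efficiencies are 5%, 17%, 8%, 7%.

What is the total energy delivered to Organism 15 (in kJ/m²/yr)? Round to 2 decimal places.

Via Organism 0: 966000 × 0.15 × 0.08 × 0.11 = 1275.12 kJ/m²/yr
Via Organism 6: 239000 × 0.05 × 0.17 × 0.08 × 0.07 = 11.3764 kJ/m²/yr
Total at Organism 15: 1275.12 + 11.3764 = 1286.4964 kJ/m²/yr

1286.50 kJ/m²/yr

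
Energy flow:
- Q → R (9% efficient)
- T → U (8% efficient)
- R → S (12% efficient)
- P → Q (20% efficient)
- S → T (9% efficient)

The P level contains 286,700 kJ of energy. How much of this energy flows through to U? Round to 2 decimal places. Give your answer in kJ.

Q: 286700 × 0.2 = 57340 kJ
R: 57340 × 0.09 = 5160.6 kJ
S: 5160.6 × 0.12 = 619.272 kJ
T: 619.272 × 0.09 = 55.73448 kJ
U: 55.73448 × 0.08 = 4.4587584 kJ

4.46 kJ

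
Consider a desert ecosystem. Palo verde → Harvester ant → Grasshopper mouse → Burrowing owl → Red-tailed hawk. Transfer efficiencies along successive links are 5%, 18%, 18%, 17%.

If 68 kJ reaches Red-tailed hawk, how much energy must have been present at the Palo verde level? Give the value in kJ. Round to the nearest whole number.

246914 kJ

Cumulative transfer efficiency: 0.05 × 0.18 × 0.18 × 0.17 = 0.0002754
Palo verde energy = 68 / 0.0002754 = 246914 kJ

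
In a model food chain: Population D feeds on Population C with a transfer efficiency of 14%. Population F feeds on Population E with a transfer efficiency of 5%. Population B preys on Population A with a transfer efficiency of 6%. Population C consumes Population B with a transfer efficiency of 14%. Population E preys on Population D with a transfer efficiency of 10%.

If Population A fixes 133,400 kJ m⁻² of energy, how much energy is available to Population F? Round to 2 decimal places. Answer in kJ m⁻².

Population B: 133400 × 0.06 = 8004 kJ m⁻²
Population C: 8004 × 0.14 = 1120.56 kJ m⁻²
Population D: 1120.56 × 0.14 = 156.8784 kJ m⁻²
Population E: 156.8784 × 0.1 = 15.68784 kJ m⁻²
Population F: 15.68784 × 0.05 = 0.784392 kJ m⁻²

0.78 kJ m⁻²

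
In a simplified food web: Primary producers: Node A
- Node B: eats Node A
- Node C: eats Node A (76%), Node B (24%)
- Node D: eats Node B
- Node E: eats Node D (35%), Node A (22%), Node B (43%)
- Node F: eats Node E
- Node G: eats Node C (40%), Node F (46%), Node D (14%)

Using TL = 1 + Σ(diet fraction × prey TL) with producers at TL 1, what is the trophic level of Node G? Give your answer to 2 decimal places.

Node B: 1 + 1 = 2
Node C: 1 + (0.76×1 + 0.24×2) = 2.24
Node D: 1 + 2 = 3
Node E: 1 + (0.35×3 + 0.22×1 + 0.43×2) = 3.13
Node F: 1 + 3.13 = 4.13
Node G: 1 + (0.4×2.24 + 0.46×4.13 + 0.14×3) = 4.2158

4.22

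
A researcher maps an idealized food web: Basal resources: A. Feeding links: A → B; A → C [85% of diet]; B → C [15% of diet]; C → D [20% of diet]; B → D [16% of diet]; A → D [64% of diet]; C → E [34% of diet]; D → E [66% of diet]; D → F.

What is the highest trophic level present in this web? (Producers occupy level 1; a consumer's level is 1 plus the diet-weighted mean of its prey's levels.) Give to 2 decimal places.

B: 1 + 1 = 2
C: 1 + (0.85×1 + 0.15×2) = 2.15
D: 1 + (0.2×2.15 + 0.16×2 + 0.64×1) = 2.39
E: 1 + (0.34×2.15 + 0.66×2.39) = 3.3084
F: 1 + 2.39 = 3.39

3.39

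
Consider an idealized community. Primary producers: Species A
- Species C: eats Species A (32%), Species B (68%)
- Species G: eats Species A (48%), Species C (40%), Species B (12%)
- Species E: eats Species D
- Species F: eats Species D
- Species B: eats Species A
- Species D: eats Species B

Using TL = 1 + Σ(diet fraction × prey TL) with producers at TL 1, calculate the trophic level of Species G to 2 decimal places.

2.79

Species B: 1 + 1 = 2
Species C: 1 + (0.32×1 + 0.68×2) = 2.68
Species D: 1 + 2 = 3
Species E: 1 + 3 = 4
Species F: 1 + 3 = 4
Species G: 1 + (0.48×1 + 0.4×2.68 + 0.12×2) = 2.792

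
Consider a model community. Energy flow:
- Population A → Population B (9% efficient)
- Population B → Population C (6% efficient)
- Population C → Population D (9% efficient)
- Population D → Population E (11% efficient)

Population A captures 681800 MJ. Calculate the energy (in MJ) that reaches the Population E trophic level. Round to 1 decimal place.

Population B: 681800 × 0.09 = 61362 MJ
Population C: 61362 × 0.06 = 3681.72 MJ
Population D: 3681.72 × 0.09 = 331.3548 MJ
Population E: 331.3548 × 0.11 = 36.449028 MJ

36.4 MJ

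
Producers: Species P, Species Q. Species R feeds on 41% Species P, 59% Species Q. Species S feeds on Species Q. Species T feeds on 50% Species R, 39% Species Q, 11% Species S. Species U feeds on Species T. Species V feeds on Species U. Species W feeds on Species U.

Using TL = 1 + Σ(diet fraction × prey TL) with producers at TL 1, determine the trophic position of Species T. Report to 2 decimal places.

2.61

Species R: 1 + (0.41×1 + 0.59×1) = 2
Species S: 1 + 1 = 2
Species T: 1 + (0.5×2 + 0.39×1 + 0.11×2) = 2.61
Species U: 1 + 2.61 = 3.61
Species V: 1 + 3.61 = 4.61
Species W: 1 + 3.61 = 4.61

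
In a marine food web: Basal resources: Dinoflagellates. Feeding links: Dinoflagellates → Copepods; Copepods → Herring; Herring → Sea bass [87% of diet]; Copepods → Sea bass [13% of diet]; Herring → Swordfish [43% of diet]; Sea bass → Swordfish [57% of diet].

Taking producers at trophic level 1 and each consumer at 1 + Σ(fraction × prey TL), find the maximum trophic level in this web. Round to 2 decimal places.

4.50

Copepods: 1 + 1 = 2
Herring: 1 + 2 = 3
Sea bass: 1 + (0.87×3 + 0.13×2) = 3.87
Swordfish: 1 + (0.43×3 + 0.57×3.87) = 4.4959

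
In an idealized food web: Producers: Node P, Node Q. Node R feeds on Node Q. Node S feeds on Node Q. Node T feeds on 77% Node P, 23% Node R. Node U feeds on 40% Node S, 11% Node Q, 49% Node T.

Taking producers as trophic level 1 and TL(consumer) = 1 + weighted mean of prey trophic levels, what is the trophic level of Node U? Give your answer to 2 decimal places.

3.00

Node R: 1 + 1 = 2
Node S: 1 + 1 = 2
Node T: 1 + (0.77×1 + 0.23×2) = 2.23
Node U: 1 + (0.4×2 + 0.11×1 + 0.49×2.23) = 3.0027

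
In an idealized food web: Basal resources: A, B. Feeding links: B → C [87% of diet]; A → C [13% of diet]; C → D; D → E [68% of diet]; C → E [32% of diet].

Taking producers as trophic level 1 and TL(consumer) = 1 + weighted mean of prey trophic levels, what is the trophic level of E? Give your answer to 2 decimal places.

3.68

C: 1 + (0.87×1 + 0.13×1) = 2
D: 1 + 2 = 3
E: 1 + (0.68×3 + 0.32×2) = 3.68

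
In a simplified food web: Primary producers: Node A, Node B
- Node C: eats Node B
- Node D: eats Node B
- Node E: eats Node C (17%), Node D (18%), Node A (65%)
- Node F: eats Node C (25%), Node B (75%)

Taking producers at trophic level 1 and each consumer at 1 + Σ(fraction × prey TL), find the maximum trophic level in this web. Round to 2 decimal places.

2.35

Node C: 1 + 1 = 2
Node D: 1 + 1 = 2
Node E: 1 + (0.17×2 + 0.18×2 + 0.65×1) = 2.35
Node F: 1 + (0.25×2 + 0.75×1) = 2.25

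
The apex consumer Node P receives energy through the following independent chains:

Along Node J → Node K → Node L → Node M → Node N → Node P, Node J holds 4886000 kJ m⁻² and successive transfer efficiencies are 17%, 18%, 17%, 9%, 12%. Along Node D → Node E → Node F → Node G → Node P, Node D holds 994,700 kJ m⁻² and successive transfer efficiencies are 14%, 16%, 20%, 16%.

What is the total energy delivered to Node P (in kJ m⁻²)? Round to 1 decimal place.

987.5 kJ m⁻²

Via Node J: 4886000 × 0.17 × 0.18 × 0.17 × 0.09 × 0.12 = 274.5032976 kJ m⁻²
Via Node D: 994700 × 0.14 × 0.16 × 0.2 × 0.16 = 713.00096 kJ m⁻²
Total at Node P: 274.5032976 + 713.00096 = 987.5042576 kJ m⁻²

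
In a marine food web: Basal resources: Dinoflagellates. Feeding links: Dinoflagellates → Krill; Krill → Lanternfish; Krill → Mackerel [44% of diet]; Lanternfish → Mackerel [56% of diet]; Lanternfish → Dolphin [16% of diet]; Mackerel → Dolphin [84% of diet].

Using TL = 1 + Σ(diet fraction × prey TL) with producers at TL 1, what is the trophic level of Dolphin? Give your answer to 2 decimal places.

Krill: 1 + 1 = 2
Lanternfish: 1 + 2 = 3
Mackerel: 1 + (0.44×2 + 0.56×3) = 3.56
Dolphin: 1 + (0.16×3 + 0.84×3.56) = 4.4704

4.47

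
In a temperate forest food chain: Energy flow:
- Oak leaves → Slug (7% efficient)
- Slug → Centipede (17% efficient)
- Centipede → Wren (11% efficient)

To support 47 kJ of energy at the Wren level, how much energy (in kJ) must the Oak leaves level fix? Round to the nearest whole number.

Cumulative transfer efficiency: 0.07 × 0.17 × 0.11 = 0.001309
Oak leaves energy = 47 / 0.001309 = 35905 kJ

35905 kJ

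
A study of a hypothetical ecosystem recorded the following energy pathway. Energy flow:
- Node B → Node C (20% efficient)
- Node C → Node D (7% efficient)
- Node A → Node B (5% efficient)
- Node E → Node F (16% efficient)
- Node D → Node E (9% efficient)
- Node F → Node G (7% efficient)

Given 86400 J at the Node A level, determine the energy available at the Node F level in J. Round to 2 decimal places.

0.87 J

Node B: 86400 × 0.05 = 4320 J
Node C: 4320 × 0.2 = 864 J
Node D: 864 × 0.07 = 60.48 J
Node E: 60.48 × 0.09 = 5.4432 J
Node F: 5.4432 × 0.16 = 0.870912 J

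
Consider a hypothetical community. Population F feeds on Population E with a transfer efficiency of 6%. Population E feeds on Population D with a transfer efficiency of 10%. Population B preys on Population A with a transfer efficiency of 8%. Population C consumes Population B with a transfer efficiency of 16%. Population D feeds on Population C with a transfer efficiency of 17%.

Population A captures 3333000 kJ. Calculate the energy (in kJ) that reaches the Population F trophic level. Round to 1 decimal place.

43.5 kJ

Population B: 3333000 × 0.08 = 266640 kJ
Population C: 266640 × 0.16 = 42662.4 kJ
Population D: 42662.4 × 0.17 = 7252.608 kJ
Population E: 7252.608 × 0.1 = 725.2608 kJ
Population F: 725.2608 × 0.06 = 43.515648 kJ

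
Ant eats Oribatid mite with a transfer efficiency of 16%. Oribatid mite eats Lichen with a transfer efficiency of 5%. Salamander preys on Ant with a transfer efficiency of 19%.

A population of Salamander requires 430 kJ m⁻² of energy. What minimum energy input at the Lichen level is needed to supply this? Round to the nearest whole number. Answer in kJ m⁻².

282895 kJ m⁻²

Cumulative transfer efficiency: 0.05 × 0.16 × 0.19 = 0.00152
Lichen energy = 430 / 0.00152 = 282895 kJ m⁻²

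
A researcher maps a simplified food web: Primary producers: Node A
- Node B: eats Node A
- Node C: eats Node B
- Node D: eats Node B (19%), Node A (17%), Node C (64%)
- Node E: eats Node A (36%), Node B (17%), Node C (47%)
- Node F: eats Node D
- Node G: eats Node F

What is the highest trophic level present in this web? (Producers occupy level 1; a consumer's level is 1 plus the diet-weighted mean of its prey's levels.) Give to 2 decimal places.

5.47

Node B: 1 + 1 = 2
Node C: 1 + 2 = 3
Node D: 1 + (0.19×2 + 0.17×1 + 0.64×3) = 3.47
Node E: 1 + (0.36×1 + 0.17×2 + 0.47×3) = 3.11
Node F: 1 + 3.47 = 4.47
Node G: 1 + 4.47 = 5.47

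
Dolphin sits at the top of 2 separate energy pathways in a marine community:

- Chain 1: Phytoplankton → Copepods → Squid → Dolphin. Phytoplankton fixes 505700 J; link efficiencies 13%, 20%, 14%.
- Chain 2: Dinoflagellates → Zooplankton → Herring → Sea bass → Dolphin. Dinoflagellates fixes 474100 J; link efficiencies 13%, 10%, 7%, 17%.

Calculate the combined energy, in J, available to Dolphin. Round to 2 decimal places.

Chain 1: 505700 × 0.13 × 0.2 × 0.14 = 1840.748 J
Chain 2: 474100 × 0.13 × 0.1 × 0.07 × 0.17 = 73.34327 J
Total at Dolphin: 1840.748 + 73.34327 = 1914.09127 J

1914.09 J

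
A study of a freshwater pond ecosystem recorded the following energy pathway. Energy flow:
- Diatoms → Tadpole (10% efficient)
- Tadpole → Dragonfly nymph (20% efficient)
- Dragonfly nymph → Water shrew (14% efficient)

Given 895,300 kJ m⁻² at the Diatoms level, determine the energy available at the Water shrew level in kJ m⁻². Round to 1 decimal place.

2506.8 kJ m⁻²

Tadpole: 895300 × 0.1 = 89530 kJ m⁻²
Dragonfly nymph: 89530 × 0.2 = 17906 kJ m⁻²
Water shrew: 17906 × 0.14 = 2506.84 kJ m⁻²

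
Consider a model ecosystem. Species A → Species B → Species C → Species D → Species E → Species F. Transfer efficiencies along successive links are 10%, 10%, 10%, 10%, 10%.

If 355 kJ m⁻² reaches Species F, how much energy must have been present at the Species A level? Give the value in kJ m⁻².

35500000 kJ m⁻²

Cumulative transfer efficiency: 0.1 × 0.1 × 0.1 × 0.1 × 0.1 = 0.00001
Species A energy = 355 / 0.00001 = 35500000 kJ m⁻²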